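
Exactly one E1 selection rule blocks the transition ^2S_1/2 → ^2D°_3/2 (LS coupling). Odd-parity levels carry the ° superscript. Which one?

the ΔL = 0, ±1 rule

Reading off the term symbols: S 1/2→1/2, L 0→2, J 1/2→3/2, parity even→odd.
ΔL = 0, ±1 (not L=0↔0): L: 0 → 2, ΔL = +2 — ✗.
Parity must change: even → odd — ✓.
ΔJ = 0, ±1 (not J=0↔0): J: 1/2 → 3/2, ΔJ = +1 — ✓.
ΔS = 0: S: 1/2 → 1/2 — ✓.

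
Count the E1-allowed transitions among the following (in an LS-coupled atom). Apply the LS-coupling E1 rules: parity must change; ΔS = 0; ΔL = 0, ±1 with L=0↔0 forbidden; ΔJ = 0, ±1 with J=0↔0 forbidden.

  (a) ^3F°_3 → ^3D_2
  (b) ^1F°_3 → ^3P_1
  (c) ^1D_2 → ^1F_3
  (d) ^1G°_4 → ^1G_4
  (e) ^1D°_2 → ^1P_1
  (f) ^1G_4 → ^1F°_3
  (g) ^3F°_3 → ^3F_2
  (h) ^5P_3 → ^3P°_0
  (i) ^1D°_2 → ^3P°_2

5

(a) allowed
(b) forbidden (ΔS, ΔL, ΔJ fail)
(c) forbidden (parity fails)
(d) allowed
(e) allowed
(f) allowed
(g) allowed
(h) forbidden (ΔS, ΔJ fail)
(i) forbidden (parity, ΔS fail)
Total allowed: 5 of 9.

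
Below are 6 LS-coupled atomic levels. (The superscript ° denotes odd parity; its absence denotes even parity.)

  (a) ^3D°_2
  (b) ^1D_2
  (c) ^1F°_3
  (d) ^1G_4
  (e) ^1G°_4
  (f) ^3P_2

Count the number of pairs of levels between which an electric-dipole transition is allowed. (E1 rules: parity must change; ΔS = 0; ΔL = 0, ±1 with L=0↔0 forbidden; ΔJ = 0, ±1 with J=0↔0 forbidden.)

4

(a)–(b): forbidden (ΔS).
(a)–(c): forbidden (parity, ΔS).
(a)–(d): forbidden (ΔS, ΔL, ΔJ).
(a)–(e): forbidden (parity, ΔS, ΔL, ΔJ).
(a)–(f): allowed.
(b)–(c): allowed.
(b)–(d): forbidden (parity, ΔL, ΔJ).
(b)–(e): forbidden (ΔL, ΔJ).
(b)–(f): forbidden (parity, ΔS).
(c)–(d): allowed.
(c)–(e): forbidden (parity).
(c)–(f): forbidden (ΔS, ΔL).
(d)–(e): allowed.
(d)–(f): forbidden (parity, ΔS, ΔL, ΔJ).
(e)–(f): forbidden (ΔS, ΔL, ΔJ).
Allowed pairs: 4 of 15.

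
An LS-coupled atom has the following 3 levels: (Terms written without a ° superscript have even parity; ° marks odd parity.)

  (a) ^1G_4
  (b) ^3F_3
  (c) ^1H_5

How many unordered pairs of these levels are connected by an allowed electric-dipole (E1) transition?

(a)–(b): forbidden (parity, ΔS).
(a)–(c): forbidden (parity).
(b)–(c): forbidden (parity, ΔS, ΔL, ΔJ).
Allowed pairs: 0 of 3.

0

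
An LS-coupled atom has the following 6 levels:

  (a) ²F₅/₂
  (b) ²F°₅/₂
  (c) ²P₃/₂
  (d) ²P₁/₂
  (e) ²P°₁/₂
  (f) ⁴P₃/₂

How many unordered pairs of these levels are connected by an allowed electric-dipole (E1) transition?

(a)–(b): allowed.
(a)–(c): forbidden (parity, ΔL).
(a)–(d): forbidden (parity, ΔL, ΔJ).
(a)–(e): forbidden (ΔL, ΔJ).
(a)–(f): forbidden (parity, ΔS, ΔL).
(b)–(c): forbidden (ΔL).
(b)–(d): forbidden (ΔL, ΔJ).
(b)–(e): forbidden (parity, ΔL, ΔJ).
(b)–(f): forbidden (ΔS, ΔL).
(c)–(d): forbidden (parity).
(c)–(e): allowed.
(c)–(f): forbidden (parity, ΔS).
(d)–(e): allowed.
(d)–(f): forbidden (parity, ΔS).
(e)–(f): forbidden (ΔS).
Allowed pairs: 3 of 15.

3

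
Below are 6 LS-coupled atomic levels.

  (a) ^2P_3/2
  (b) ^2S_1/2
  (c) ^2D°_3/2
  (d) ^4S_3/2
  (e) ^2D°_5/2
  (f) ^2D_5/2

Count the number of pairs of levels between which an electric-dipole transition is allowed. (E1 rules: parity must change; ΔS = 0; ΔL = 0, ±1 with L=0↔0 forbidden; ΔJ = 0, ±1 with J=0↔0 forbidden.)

(a)–(b): forbidden (parity).
(a)–(c): allowed.
(a)–(d): forbidden (parity, ΔS).
(a)–(e): allowed.
(a)–(f): forbidden (parity).
(b)–(c): forbidden (ΔL).
(b)–(d): forbidden (parity, ΔS, ΔL).
(b)–(e): forbidden (ΔL, ΔJ).
(b)–(f): forbidden (parity, ΔL, ΔJ).
(c)–(d): forbidden (ΔS, ΔL).
(c)–(e): forbidden (parity).
(c)–(f): allowed.
(d)–(e): forbidden (ΔS, ΔL).
(d)–(f): forbidden (parity, ΔS, ΔL).
(e)–(f): allowed.
Allowed pairs: 4 of 15.

4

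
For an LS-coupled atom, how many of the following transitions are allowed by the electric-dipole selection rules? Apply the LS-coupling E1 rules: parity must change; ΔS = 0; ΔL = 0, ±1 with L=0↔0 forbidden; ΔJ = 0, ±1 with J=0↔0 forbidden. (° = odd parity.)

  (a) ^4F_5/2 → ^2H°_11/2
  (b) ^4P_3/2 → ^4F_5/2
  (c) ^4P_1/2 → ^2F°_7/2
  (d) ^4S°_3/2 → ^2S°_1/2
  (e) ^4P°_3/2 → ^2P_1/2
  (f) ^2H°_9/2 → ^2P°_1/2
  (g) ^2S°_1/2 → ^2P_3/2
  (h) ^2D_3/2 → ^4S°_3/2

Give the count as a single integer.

1

(a) forbidden (ΔS, ΔL, ΔJ fail)
(b) forbidden (parity, ΔL fail)
(c) forbidden (ΔS, ΔL, ΔJ fail)
(d) forbidden (parity, ΔS, ΔL fail)
(e) forbidden (ΔS fails)
(f) forbidden (parity, ΔL, ΔJ fail)
(g) allowed
(h) forbidden (ΔS, ΔL fail)
Total allowed: 1 of 8.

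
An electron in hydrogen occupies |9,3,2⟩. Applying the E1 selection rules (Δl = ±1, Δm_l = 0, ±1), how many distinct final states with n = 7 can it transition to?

E1 requires Δl = ±1, so l_f ∈ {2, 4}; with 0 ≤ l_f ≤ n_f−1 = 6, the allowed l_f values are {2, 4}.
For l_f = 2: m_f ∈ {m_i−1, m_i, m_i+1} ∩ [−2, 2] = {1, 2} → 2 states.
For l_f = 4: m_f ∈ {m_i−1, m_i, m_i+1} ∩ [−4, 4] = {1, 2, 3} → 3 states.
Total: 5.

5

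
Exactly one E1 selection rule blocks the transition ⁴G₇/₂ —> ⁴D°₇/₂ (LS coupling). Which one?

the ΔL = 0, ±1 rule

ΔJ = 0, ±1 (not J=0↔0): J: 7/2 → 7/2, ΔJ = +0 — ok.
ΔL = 0, ±1 (not L=0↔0): L: 4 → 2, ΔL = -2 — fails.
ΔS = 0: S: 3/2 → 3/2 — ok.
Parity must change: even → odd — ok.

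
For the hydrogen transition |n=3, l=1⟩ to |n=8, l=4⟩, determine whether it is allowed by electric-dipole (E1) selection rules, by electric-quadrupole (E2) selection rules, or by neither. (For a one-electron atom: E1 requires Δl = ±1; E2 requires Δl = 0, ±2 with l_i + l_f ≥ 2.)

neither

Δl = 4 − 1 = +3; l_i + l_f = 5.
E1 (Δl = ±1): not satisfied.
E2 (Δl = 0,±2, l_i+l_f ≥ 2): not satisfied.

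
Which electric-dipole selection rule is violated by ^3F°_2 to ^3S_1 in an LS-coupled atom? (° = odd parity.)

Parity must change: odd → even — passes.
ΔS = 0: S: 1 → 1 — passes.
ΔL = 0, ±1 (not L=0↔0): L: 3 → 0, ΔL = -3 — fails.
ΔJ = 0, ±1 (not J=0↔0): J: 2 → 1, ΔJ = -1 — passes.

the ΔL = 0, ±1 rule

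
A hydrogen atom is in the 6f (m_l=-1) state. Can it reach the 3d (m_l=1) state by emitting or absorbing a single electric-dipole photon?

l: 3 → 2 (Δl = -1). Δl = ±1 ✓.
Δm_l = 1 − (-1) = +2. E1 requires Δm_l = 0, ±1: ✗.
The transition is electric-dipole forbidden.

forbidden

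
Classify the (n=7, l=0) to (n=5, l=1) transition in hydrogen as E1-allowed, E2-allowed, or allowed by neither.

E1

Δl = 1 − 0 = +1; l_i + l_f = 1.
E1 (Δl = ±1): satisfied.
E2 (Δl = 0,±2, l_i+l_f ≥ 2): not satisfied.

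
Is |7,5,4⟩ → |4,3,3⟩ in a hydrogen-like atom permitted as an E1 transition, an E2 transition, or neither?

Δl = 3 − 5 = -2; l_i + l_f = 8.
Δm_l = -1.
E1 (Δl = ±1, |Δm_l| ≤ 1): not satisfied.
E2 (Δl = 0,±2, l_i+l_f ≥ 2, |Δm_l| ≤ 2): satisfied.

E2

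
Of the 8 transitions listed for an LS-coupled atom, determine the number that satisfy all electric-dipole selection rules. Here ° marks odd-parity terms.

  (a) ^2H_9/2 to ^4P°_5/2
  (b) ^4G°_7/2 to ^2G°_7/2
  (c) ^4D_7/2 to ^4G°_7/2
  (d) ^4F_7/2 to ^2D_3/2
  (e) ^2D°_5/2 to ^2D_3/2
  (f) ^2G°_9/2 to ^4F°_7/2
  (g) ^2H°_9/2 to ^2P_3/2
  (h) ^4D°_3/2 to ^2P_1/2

(a) forbidden (ΔS, ΔL, ΔJ fail)
(b) forbidden (parity, ΔS fail)
(c) forbidden (ΔL fails)
(d) forbidden (parity, ΔS, ΔJ fail)
(e) allowed
(f) forbidden (parity, ΔS fail)
(g) forbidden (ΔL, ΔJ fail)
(h) forbidden (ΔS fails)
Total allowed: 1 of 8.

1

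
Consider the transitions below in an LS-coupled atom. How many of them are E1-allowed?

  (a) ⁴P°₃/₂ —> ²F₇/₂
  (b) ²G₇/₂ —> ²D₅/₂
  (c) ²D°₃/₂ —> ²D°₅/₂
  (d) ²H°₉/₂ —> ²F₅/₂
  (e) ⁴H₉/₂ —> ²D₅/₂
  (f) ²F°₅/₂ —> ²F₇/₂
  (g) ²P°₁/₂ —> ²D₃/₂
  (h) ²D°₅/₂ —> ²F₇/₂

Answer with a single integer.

(a) forbidden (ΔS, ΔL, ΔJ fail)
(b) forbidden (parity, ΔL fail)
(c) forbidden (parity fails)
(d) forbidden (ΔL, ΔJ fail)
(e) forbidden (parity, ΔS, ΔL, ΔJ fail)
(f) allowed
(g) allowed
(h) allowed
Total allowed: 3 of 8.

3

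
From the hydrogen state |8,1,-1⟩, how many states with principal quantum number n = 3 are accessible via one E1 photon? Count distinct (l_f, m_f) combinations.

4

E1 requires Δl = ±1, so l_f ∈ {0, 2}; with 0 ≤ l_f ≤ n_f−1 = 2, the allowed l_f values are {0, 2}.
For l_f = 0: m_f ∈ {m_i−1, m_i, m_i+1} ∩ [−0, 0] = {0} → 1 state.
For l_f = 2: m_f ∈ {m_i−1, m_i, m_i+1} ∩ [−2, 2] = {-2, -1, 0} → 3 states.
Total: 4.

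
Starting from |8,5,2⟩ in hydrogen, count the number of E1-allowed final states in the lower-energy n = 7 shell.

E1 requires Δl = ±1, so l_f ∈ {4, 6}; with 0 ≤ l_f ≤ n_f−1 = 6, the allowed l_f values are {4, 6}.
For l_f = 4: m_f ∈ {m_i−1, m_i, m_i+1} ∩ [−4, 4] = {1, 2, 3} → 3 states.
For l_f = 6: m_f ∈ {m_i−1, m_i, m_i+1} ∩ [−6, 6] = {1, 2, 3} → 3 states.
Total: 6.

6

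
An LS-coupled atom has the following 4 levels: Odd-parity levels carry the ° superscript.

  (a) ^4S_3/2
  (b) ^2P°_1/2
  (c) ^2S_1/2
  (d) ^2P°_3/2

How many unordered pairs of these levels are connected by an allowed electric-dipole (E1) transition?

2

(a)–(b): forbidden (ΔS).
(a)–(c): forbidden (parity, ΔS, ΔL).
(a)–(d): forbidden (ΔS).
(b)–(c): allowed.
(b)–(d): forbidden (parity).
(c)–(d): allowed.
Allowed pairs: 2 of 6.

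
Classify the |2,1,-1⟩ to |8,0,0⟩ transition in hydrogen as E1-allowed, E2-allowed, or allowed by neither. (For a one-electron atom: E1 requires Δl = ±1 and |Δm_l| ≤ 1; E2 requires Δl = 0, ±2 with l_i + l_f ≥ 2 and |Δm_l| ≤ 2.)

E1

Δl = 0 − 1 = -1; l_i + l_f = 1.
Δm_l = +1.
E1 (Δl = ±1, |Δm_l| ≤ 1): satisfied.
E2 (Δl = 0,±2, l_i+l_f ≥ 2, |Δm_l| ≤ 2): not satisfied.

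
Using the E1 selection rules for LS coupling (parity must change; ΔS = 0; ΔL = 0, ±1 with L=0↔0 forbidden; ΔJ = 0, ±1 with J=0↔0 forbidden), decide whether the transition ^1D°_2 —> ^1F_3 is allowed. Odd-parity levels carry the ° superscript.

allowed

Parity must change: odd → even — satisfied.
ΔS = 0: S: 0 → 0 — satisfied.
ΔJ = 0, ±1 (not J=0↔0): J: 2 → 3, ΔJ = +1 — satisfied.
ΔL = 0, ±1 (not L=0↔0): L: 2 → 3, ΔL = +1 — satisfied.
All four E1 rules are satisfied.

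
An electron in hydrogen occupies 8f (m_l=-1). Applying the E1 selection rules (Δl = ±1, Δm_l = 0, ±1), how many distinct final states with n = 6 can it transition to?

6

E1 requires Δl = ±1, so l_f ∈ {2, 4}; with 0 ≤ l_f ≤ n_f−1 = 5, the allowed l_f values are {2, 4}.
For l_f = 2: m_f ∈ {m_i−1, m_i, m_i+1} ∩ [−2, 2] = {-2, -1, 0} → 3 states.
For l_f = 4: m_f ∈ {m_i−1, m_i, m_i+1} ∩ [−4, 4] = {-2, -1, 0} → 3 states.
Total: 6.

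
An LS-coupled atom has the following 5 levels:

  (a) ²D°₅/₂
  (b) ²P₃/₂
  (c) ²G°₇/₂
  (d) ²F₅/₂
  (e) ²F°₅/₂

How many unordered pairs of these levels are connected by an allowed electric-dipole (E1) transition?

4

(a)–(b): allowed.
(a)–(c): forbidden (parity, ΔL).
(a)–(d): allowed.
(a)–(e): forbidden (parity).
(b)–(c): forbidden (ΔL, ΔJ).
(b)–(d): forbidden (parity, ΔL).
(b)–(e): forbidden (ΔL).
(c)–(d): allowed.
(c)–(e): forbidden (parity).
(d)–(e): allowed.
Allowed pairs: 4 of 10.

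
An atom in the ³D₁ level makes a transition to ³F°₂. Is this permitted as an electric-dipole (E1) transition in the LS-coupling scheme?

allowed

Initial level: S=1, L=2, J=1, parity even. Final level: S=1, L=3, J=2, parity odd.
Parity must change: even → odd — passes.
ΔS = 0: S: 1 → 1 — passes.
ΔL = 0, ±1 (not L=0↔0): L: 2 → 3, ΔL = +1 — passes.
ΔJ = 0, ±1 (not J=0↔0): J: 1 → 2, ΔJ = +1 — passes.
All four E1 rules are satisfied.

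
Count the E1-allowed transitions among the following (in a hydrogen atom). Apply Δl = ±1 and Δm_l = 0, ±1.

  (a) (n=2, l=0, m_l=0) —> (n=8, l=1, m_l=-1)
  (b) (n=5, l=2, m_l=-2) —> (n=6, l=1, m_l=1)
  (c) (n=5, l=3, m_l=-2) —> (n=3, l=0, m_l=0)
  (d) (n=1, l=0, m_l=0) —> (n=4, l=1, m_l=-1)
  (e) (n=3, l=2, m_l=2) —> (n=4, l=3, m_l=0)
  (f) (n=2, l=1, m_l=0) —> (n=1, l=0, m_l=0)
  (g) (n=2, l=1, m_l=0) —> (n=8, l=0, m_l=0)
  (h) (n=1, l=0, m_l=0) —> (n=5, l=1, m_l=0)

5

(a) allowed
(b) forbidden — Δm_l = +3 (E1 requires Δm_l = 0, ±1)
(c) forbidden — Δl = -3 (E1 requires Δl = ±1); Δm_l = +2 (E1 requires Δm_l = 0, ±1)
(d) allowed
(e) forbidden — Δm_l = -2 (E1 requires Δm_l = 0, ±1)
(f) allowed
(g) allowed
(h) allowed
Total allowed: 5 of 8.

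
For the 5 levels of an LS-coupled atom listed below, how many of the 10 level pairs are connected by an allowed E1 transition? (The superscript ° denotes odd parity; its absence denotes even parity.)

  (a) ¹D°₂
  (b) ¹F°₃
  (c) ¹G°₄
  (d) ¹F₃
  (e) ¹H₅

(a)–(b): forbidden (parity).
(a)–(c): forbidden (parity, ΔL, ΔJ).
(a)–(d): allowed.
(a)–(e): forbidden (ΔL, ΔJ).
(b)–(c): forbidden (parity).
(b)–(d): allowed.
(b)–(e): forbidden (ΔL, ΔJ).
(c)–(d): allowed.
(c)–(e): allowed.
(d)–(e): forbidden (parity, ΔL, ΔJ).
Allowed pairs: 4 of 10.

4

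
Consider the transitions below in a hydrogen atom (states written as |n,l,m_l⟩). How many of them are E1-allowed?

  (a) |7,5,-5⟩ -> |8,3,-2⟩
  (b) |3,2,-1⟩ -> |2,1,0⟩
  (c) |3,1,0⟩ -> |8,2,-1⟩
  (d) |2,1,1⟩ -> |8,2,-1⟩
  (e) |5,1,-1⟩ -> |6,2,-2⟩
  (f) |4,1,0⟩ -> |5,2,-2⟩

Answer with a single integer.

(a) forbidden — Δl = -2 (E1 requires Δl = ±1); Δm_l = +3 (E1 requires Δm_l = 0, ±1)
(b) allowed
(c) allowed
(d) forbidden — Δm_l = -2 (E1 requires Δm_l = 0, ±1)
(e) allowed
(f) forbidden — Δm_l = -2 (E1 requires Δm_l = 0, ±1)
Total allowed: 3 of 6.

3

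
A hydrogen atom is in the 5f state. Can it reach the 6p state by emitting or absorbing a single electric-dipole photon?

forbidden

Δl = 1 − 3 = -2; the E1 rule Δl = ±1 is fails.
The transition is electric-dipole forbidden.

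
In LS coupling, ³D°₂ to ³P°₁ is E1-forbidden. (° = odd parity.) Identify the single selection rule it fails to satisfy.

parity

Initial level: S=1, L=2, J=2, parity odd. Final level: S=1, L=1, J=1, parity odd.
Parity must change: odd → odd — fails.
ΔS = 0: S: 1 → 1 — passes.
ΔL = 0, ±1 (not L=0↔0): L: 2 → 1, ΔL = -1 — passes.
ΔJ = 0, ±1 (not J=0↔0): J: 2 → 1, ΔJ = -1 — passes.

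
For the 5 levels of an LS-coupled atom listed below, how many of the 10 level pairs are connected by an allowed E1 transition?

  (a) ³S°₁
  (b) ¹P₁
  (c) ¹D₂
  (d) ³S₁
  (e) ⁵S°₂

0

(a)–(b): forbidden (ΔS).
(a)–(c): forbidden (ΔS, ΔL).
(a)–(d): forbidden (ΔL).
(a)–(e): forbidden (parity, ΔS, ΔL).
(b)–(c): forbidden (parity).
(b)–(d): forbidden (parity, ΔS).
(b)–(e): forbidden (ΔS).
(c)–(d): forbidden (parity, ΔS, ΔL).
(c)–(e): forbidden (ΔS, ΔL).
(d)–(e): forbidden (ΔS, ΔL).
Allowed pairs: 0 of 10.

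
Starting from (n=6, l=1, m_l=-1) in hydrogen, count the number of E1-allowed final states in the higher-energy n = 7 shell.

4

E1 requires Δl = ±1, so l_f ∈ {0, 2}; with 0 ≤ l_f ≤ n_f−1 = 6, the allowed l_f values are {0, 2}.
For l_f = 0: m_f ∈ {m_i−1, m_i, m_i+1} ∩ [−0, 0] = {0} → 1 state.
For l_f = 2: m_f ∈ {m_i−1, m_i, m_i+1} ∩ [−2, 2] = {-2, -1, 0} → 3 states.
Total: 4.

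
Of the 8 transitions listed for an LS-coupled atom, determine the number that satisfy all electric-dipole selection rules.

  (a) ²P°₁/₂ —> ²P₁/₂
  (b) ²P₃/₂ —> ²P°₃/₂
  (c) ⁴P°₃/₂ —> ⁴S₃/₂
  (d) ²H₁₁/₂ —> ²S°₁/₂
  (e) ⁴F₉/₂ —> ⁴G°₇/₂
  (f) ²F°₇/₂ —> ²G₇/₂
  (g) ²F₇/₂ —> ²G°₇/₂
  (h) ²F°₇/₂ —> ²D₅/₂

(a) allowed
(b) allowed
(c) allowed
(d) forbidden (ΔL, ΔJ fail)
(e) allowed
(f) allowed
(g) allowed
(h) allowed
Total allowed: 7 of 8.

7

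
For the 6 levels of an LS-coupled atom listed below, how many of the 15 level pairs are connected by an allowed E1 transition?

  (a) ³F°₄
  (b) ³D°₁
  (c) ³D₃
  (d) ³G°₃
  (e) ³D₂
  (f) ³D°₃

4

(a)–(b): forbidden (parity, ΔJ).
(a)–(c): allowed.
(a)–(d): forbidden (parity).
(a)–(e): forbidden (ΔJ).
(a)–(f): forbidden (parity).
(b)–(c): forbidden (ΔJ).
(b)–(d): forbidden (parity, ΔL, ΔJ).
(b)–(e): allowed.
(b)–(f): forbidden (parity, ΔJ).
(c)–(d): forbidden (ΔL).
(c)–(e): forbidden (parity).
(c)–(f): allowed.
(d)–(e): forbidden (ΔL).
(d)–(f): forbidden (parity, ΔL).
(e)–(f): allowed.
Allowed pairs: 4 of 15.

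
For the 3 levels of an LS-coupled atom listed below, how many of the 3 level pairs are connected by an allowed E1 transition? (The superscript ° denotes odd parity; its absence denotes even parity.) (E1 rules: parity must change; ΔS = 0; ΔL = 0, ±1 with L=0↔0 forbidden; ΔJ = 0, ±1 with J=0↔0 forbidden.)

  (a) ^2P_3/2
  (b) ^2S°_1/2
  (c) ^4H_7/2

(a)–(b): allowed.
(a)–(c): forbidden (parity, ΔS, ΔL, ΔJ).
(b)–(c): forbidden (ΔS, ΔL, ΔJ).
Allowed pairs: 1 of 3.

1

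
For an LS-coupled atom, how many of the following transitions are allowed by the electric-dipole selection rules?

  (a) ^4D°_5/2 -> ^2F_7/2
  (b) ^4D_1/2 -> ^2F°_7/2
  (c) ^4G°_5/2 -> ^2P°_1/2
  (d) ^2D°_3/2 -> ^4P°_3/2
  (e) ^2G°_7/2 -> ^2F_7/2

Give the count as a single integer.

(a) forbidden (ΔS fails)
(b) forbidden (ΔS, ΔJ fail)
(c) forbidden (parity, ΔS, ΔL, ΔJ fail)
(d) forbidden (parity, ΔS fail)
(e) allowed
Total allowed: 1 of 5.

1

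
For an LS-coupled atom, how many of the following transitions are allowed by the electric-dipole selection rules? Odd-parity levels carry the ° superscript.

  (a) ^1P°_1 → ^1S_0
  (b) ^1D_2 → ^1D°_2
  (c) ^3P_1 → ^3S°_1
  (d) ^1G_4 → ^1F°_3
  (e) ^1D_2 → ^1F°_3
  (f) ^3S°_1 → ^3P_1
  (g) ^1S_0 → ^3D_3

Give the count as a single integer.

(a) allowed
(b) allowed
(c) allowed
(d) allowed
(e) allowed
(f) allowed
(g) forbidden (parity, ΔS, ΔL, ΔJ fail)
Total allowed: 6 of 7.

6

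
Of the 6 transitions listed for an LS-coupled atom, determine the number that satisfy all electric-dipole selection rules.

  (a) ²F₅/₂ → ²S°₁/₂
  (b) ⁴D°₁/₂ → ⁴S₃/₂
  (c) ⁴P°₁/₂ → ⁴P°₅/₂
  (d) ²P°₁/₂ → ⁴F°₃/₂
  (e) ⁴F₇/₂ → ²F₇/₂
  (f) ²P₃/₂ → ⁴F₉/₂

(a) forbidden (ΔL, ΔJ fail)
(b) forbidden (ΔL fails)
(c) forbidden (parity, ΔJ fail)
(d) forbidden (parity, ΔS, ΔL fail)
(e) forbidden (parity, ΔS fail)
(f) forbidden (parity, ΔS, ΔL, ΔJ fail)
Total allowed: 0 of 6.

0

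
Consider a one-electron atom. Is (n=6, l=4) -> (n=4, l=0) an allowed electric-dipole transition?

Δl = 0 − 4 = -4; the E1 rule Δl = ±1 is fails.
The transition is electric-dipole forbidden.

forbidden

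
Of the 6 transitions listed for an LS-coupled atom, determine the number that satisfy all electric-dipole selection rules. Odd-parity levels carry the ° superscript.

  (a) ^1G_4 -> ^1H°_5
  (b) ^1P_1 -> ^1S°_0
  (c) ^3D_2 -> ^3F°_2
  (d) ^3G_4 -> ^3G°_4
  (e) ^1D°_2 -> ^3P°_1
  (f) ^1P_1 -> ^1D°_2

(a) allowed
(b) allowed
(c) allowed
(d) allowed
(e) forbidden (parity, ΔS fail)
(f) allowed
Total allowed: 5 of 6.

5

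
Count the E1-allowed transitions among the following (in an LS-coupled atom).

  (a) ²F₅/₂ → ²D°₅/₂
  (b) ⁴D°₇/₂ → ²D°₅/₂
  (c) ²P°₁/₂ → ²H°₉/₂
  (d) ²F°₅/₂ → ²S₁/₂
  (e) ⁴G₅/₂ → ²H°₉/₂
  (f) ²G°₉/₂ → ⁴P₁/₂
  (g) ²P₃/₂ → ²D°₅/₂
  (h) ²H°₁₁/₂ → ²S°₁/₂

(a) allowed
(b) forbidden (parity, ΔS fail)
(c) forbidden (parity, ΔL, ΔJ fail)
(d) forbidden (ΔL, ΔJ fail)
(e) forbidden (ΔS, ΔJ fail)
(f) forbidden (ΔS, ΔL, ΔJ fail)
(g) allowed
(h) forbidden (parity, ΔL, ΔJ fail)
Total allowed: 2 of 8.

2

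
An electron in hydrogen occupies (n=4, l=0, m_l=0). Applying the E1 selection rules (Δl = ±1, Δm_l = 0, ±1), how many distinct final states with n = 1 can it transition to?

0

E1 requires l_f ∈ {-1, 1}, but neither lies in [0, 0], so no final state is reachable.
Total: 0.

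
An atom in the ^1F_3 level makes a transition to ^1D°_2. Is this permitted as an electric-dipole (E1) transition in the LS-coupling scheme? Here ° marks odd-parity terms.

allowed

Reading off the term symbols: S 0→0, L 3→2, J 3→2, parity even→odd.
Parity must change: even → odd — satisfied.
ΔS = 0: S: 0 → 0 — satisfied.
ΔL = 0, ±1 (not L=0↔0): L: 3 → 2, ΔL = -1 — satisfied.
ΔJ = 0, ±1 (not J=0↔0): J: 3 → 2, ΔJ = -1 — satisfied.
All four E1 rules are satisfied.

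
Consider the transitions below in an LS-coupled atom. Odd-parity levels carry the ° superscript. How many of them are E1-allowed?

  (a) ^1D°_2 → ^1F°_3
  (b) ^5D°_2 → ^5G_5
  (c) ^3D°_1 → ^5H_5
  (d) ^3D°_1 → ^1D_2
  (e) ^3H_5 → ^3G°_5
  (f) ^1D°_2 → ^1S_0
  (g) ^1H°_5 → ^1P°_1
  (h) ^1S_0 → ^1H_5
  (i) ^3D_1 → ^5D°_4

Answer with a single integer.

1

(a) forbidden (parity fails)
(b) forbidden (ΔL, ΔJ fail)
(c) forbidden (ΔS, ΔL, ΔJ fail)
(d) forbidden (ΔS fails)
(e) allowed
(f) forbidden (ΔL, ΔJ fail)
(g) forbidden (parity, ΔL, ΔJ fail)
(h) forbidden (parity, ΔL, ΔJ fail)
(i) forbidden (ΔS, ΔJ fail)
Total allowed: 1 of 9.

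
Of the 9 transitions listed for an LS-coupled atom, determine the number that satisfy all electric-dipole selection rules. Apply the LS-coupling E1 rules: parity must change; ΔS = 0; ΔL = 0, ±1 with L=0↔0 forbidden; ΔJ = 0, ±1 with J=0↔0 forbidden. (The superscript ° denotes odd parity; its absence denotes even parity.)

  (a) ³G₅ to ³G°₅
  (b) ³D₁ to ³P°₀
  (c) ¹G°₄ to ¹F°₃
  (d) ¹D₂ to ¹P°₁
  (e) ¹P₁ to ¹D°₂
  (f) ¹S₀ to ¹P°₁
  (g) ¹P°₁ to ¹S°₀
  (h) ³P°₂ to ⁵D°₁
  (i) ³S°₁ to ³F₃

5

(a) allowed
(b) allowed
(c) forbidden (parity fails)
(d) allowed
(e) allowed
(f) allowed
(g) forbidden (parity fails)
(h) forbidden (parity, ΔS fail)
(i) forbidden (ΔL, ΔJ fail)
Total allowed: 5 of 9.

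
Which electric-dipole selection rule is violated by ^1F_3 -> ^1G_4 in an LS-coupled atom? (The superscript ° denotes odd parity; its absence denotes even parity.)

Initial level: S=0, L=3, J=3, parity even. Final level: S=0, L=4, J=4, parity even.
Parity must change: even → even — fails.
ΔS = 0: S: 0 → 0 — ok.
ΔL = 0, ±1 (not L=0↔0): L: 3 → 4, ΔL = +1 — ok.
ΔJ = 0, ±1 (not J=0↔0): J: 3 → 4, ΔJ = +1 — ok.

parity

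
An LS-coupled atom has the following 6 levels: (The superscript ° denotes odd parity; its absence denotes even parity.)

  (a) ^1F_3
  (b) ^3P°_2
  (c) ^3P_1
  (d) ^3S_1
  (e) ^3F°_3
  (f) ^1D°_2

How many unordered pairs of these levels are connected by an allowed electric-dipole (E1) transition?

(a)–(b): forbidden (ΔS, ΔL).
(a)–(c): forbidden (parity, ΔS, ΔL, ΔJ).
(a)–(d): forbidden (parity, ΔS, ΔL, ΔJ).
(a)–(e): forbidden (ΔS).
(a)–(f): allowed.
(b)–(c): allowed.
(b)–(d): allowed.
(b)–(e): forbidden (parity, ΔL).
(b)–(f): forbidden (parity, ΔS).
(c)–(d): forbidden (parity).
(c)–(e): forbidden (ΔL, ΔJ).
(c)–(f): forbidden (ΔS).
(d)–(e): forbidden (ΔL, ΔJ).
(d)–(f): forbidden (ΔS, ΔL).
(e)–(f): forbidden (parity, ΔS).
Allowed pairs: 3 of 15.

3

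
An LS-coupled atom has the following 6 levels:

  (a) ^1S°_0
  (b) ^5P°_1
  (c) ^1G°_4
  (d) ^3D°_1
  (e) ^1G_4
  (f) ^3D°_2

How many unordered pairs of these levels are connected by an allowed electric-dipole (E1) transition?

(a)–(b): forbidden (parity, ΔS).
(a)–(c): forbidden (parity, ΔL, ΔJ).
(a)–(d): forbidden (parity, ΔS, ΔL).
(a)–(e): forbidden (ΔL, ΔJ).
(a)–(f): forbidden (parity, ΔS, ΔL, ΔJ).
(b)–(c): forbidden (parity, ΔS, ΔL, ΔJ).
(b)–(d): forbidden (parity, ΔS).
(b)–(e): forbidden (ΔS, ΔL, ΔJ).
(b)–(f): forbidden (parity, ΔS).
(c)–(d): forbidden (parity, ΔS, ΔL, ΔJ).
(c)–(e): allowed.
(c)–(f): forbidden (parity, ΔS, ΔL, ΔJ).
(d)–(e): forbidden (ΔS, ΔL, ΔJ).
(d)–(f): forbidden (parity).
(e)–(f): forbidden (ΔS, ΔL, ΔJ).
Allowed pairs: 1 of 15.

1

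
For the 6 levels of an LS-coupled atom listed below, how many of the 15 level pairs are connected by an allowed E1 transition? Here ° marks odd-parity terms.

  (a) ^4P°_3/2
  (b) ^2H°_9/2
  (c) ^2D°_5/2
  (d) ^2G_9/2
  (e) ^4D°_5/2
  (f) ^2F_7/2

(a)–(b): forbidden (parity, ΔS, ΔL, ΔJ).
(a)–(c): forbidden (parity, ΔS).
(a)–(d): forbidden (ΔS, ΔL, ΔJ).
(a)–(e): forbidden (parity).
(a)–(f): forbidden (ΔS, ΔL, ΔJ).
(b)–(c): forbidden (parity, ΔL, ΔJ).
(b)–(d): allowed.
(b)–(e): forbidden (parity, ΔS, ΔL, ΔJ).
(b)–(f): forbidden (ΔL).
(c)–(d): forbidden (ΔL, ΔJ).
(c)–(e): forbidden (parity, ΔS).
(c)–(f): allowed.
(d)–(e): forbidden (ΔS, ΔL, ΔJ).
(d)–(f): forbidden (parity).
(e)–(f): forbidden (ΔS).
Allowed pairs: 2 of 15.

2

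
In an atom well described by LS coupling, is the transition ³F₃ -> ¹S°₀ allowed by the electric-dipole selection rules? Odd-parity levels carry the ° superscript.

Initial level: S=1, L=3, J=3, parity even. Final level: S=0, L=0, J=0, parity odd.
ΔS = 0: S: 1 → 0 — fails.
ΔJ = 0, ±1 (not J=0↔0): J: 3 → 0, ΔJ = -3 — fails.
ΔL = 0, ±1 (not L=0↔0): L: 3 → 0, ΔL = -3 — fails.
Parity must change: even → odd — ok.
Rule(s) violated: ΔS, ΔL, ΔJ.

forbidden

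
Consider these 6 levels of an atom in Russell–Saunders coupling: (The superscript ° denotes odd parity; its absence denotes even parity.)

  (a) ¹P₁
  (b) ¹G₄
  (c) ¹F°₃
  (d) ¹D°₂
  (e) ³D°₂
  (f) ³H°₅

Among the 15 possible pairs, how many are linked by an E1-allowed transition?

2

(a)–(b): forbidden (parity, ΔL, ΔJ).
(a)–(c): forbidden (ΔL, ΔJ).
(a)–(d): allowed.
(a)–(e): forbidden (ΔS).
(a)–(f): forbidden (ΔS, ΔL, ΔJ).
(b)–(c): allowed.
(b)–(d): forbidden (ΔL, ΔJ).
(b)–(e): forbidden (ΔS, ΔL, ΔJ).
(b)–(f): forbidden (ΔS).
(c)–(d): forbidden (parity).
(c)–(e): forbidden (parity, ΔS).
(c)–(f): forbidden (parity, ΔS, ΔL, ΔJ).
(d)–(e): forbidden (parity, ΔS).
(d)–(f): forbidden (parity, ΔS, ΔL, ΔJ).
(e)–(f): forbidden (parity, ΔL, ΔJ).
Allowed pairs: 2 of 15.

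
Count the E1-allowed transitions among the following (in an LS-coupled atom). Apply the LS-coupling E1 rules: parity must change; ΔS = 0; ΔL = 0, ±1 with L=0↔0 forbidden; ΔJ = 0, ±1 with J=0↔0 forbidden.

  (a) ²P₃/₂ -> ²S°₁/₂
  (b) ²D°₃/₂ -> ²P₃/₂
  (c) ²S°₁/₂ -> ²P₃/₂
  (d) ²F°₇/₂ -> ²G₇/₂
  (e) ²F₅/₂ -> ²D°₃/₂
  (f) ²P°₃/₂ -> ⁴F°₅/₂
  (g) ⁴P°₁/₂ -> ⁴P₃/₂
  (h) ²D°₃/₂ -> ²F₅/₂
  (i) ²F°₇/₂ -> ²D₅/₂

8

(a) allowed
(b) allowed
(c) allowed
(d) allowed
(e) allowed
(f) forbidden (parity, ΔS, ΔL fail)
(g) allowed
(h) allowed
(i) allowed
Total allowed: 8 of 9.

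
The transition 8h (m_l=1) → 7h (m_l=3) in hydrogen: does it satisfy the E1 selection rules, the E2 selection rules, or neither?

E2

Δl = 5 − 5 = +0; l_i + l_f = 10.
Δm_l = +2.
E1 (Δl = ±1, |Δm_l| ≤ 1): not satisfied.
E2 (Δl = 0,±2, l_i+l_f ≥ 2, |Δm_l| ≤ 2): satisfied.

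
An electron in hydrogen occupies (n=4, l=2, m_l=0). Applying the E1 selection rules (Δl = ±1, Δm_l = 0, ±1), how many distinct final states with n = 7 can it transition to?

6

E1 requires Δl = ±1, so l_f ∈ {1, 3}; with 0 ≤ l_f ≤ n_f−1 = 6, the allowed l_f values are {1, 3}.
For l_f = 1: m_f ∈ {m_i−1, m_i, m_i+1} ∩ [−1, 1] = {-1, 0, 1} → 3 states.
For l_f = 3: m_f ∈ {m_i−1, m_i, m_i+1} ∩ [−3, 3] = {-1, 0, 1} → 3 states.
Total: 6.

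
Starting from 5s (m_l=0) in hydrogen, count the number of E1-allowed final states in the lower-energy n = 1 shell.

0

E1 requires l_f ∈ {-1, 1}, but neither lies in [0, 0], so no final state is reachable.
Total: 0.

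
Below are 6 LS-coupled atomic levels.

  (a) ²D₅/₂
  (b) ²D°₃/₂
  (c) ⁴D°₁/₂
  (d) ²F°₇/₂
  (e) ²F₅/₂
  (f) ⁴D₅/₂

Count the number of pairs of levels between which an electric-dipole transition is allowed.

(a)–(b): allowed.
(a)–(c): forbidden (ΔS, ΔJ).
(a)–(d): allowed.
(a)–(e): forbidden (parity).
(a)–(f): forbidden (parity, ΔS).
(b)–(c): forbidden (parity, ΔS).
(b)–(d): forbidden (parity, ΔJ).
(b)–(e): allowed.
(b)–(f): forbidden (ΔS).
(c)–(d): forbidden (parity, ΔS, ΔJ).
(c)–(e): forbidden (ΔS, ΔJ).
(c)–(f): forbidden (ΔJ).
(d)–(e): allowed.
(d)–(f): forbidden (ΔS).
(e)–(f): forbidden (parity, ΔS).
Allowed pairs: 4 of 15.

4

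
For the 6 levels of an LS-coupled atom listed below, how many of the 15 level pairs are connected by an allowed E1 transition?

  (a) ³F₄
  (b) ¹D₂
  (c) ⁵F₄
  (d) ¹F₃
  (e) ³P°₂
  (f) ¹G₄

(a)–(b): forbidden (parity, ΔS, ΔJ).
(a)–(c): forbidden (parity, ΔS).
(a)–(d): forbidden (parity, ΔS).
(a)–(e): forbidden (ΔL, ΔJ).
(a)–(f): forbidden (parity, ΔS).
(b)–(c): forbidden (parity, ΔS, ΔJ).
(b)–(d): forbidden (parity).
(b)–(e): forbidden (ΔS).
(b)–(f): forbidden (parity, ΔL, ΔJ).
(c)–(d): forbidden (parity, ΔS).
(c)–(e): forbidden (ΔS, ΔL, ΔJ).
(c)–(f): forbidden (parity, ΔS).
(d)–(e): forbidden (ΔS, ΔL).
(d)–(f): forbidden (parity).
(e)–(f): forbidden (ΔS, ΔL, ΔJ).
Allowed pairs: 0 of 15.

0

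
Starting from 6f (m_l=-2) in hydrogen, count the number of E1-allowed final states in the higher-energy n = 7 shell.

5

E1 requires Δl = ±1, so l_f ∈ {2, 4}; with 0 ≤ l_f ≤ n_f−1 = 6, the allowed l_f values are {2, 4}.
For l_f = 2: m_f ∈ {m_i−1, m_i, m_i+1} ∩ [−2, 2] = {-2, -1} → 2 states.
For l_f = 4: m_f ∈ {m_i−1, m_i, m_i+1} ∩ [−4, 4] = {-3, -2, -1} → 3 states.
Total: 5.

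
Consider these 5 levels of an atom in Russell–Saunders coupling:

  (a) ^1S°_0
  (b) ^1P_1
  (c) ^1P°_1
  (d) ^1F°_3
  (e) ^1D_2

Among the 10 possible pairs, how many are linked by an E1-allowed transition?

(a)–(b): allowed.
(a)–(c): forbidden (parity).
(a)–(d): forbidden (parity, ΔL, ΔJ).
(a)–(e): forbidden (ΔL, ΔJ).
(b)–(c): allowed.
(b)–(d): forbidden (ΔL, ΔJ).
(b)–(e): forbidden (parity).
(c)–(d): forbidden (parity, ΔL, ΔJ).
(c)–(e): allowed.
(d)–(e): allowed.
Allowed pairs: 4 of 10.

4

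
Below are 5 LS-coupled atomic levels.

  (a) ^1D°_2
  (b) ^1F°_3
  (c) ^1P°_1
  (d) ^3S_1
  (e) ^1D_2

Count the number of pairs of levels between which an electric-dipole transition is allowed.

(a)–(b): forbidden (parity).
(a)–(c): forbidden (parity).
(a)–(d): forbidden (ΔS, ΔL).
(a)–(e): allowed.
(b)–(c): forbidden (parity, ΔL, ΔJ).
(b)–(d): forbidden (ΔS, ΔL, ΔJ).
(b)–(e): allowed.
(c)–(d): forbidden (ΔS).
(c)–(e): allowed.
(d)–(e): forbidden (parity, ΔS, ΔL).
Allowed pairs: 3 of 10.

3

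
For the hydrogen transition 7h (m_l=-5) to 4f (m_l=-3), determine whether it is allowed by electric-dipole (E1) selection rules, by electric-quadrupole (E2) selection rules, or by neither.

E2

Δl = 3 − 5 = -2; l_i + l_f = 8.
Δm_l = +2.
E1 (Δl = ±1, |Δm_l| ≤ 1): not satisfied.
E2 (Δl = 0,±2, l_i+l_f ≥ 2, |Δm_l| ≤ 2): satisfied.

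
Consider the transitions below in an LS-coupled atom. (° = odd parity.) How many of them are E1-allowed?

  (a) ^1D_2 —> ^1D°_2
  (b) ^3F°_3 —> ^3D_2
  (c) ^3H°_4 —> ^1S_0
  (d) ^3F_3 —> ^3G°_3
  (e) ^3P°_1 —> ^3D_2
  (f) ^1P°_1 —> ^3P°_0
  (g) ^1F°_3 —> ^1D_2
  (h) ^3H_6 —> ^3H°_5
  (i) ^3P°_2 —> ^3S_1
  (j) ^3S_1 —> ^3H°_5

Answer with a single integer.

7

(a) allowed
(b) allowed
(c) forbidden (ΔS, ΔL, ΔJ fail)
(d) allowed
(e) allowed
(f) forbidden (parity, ΔS fail)
(g) allowed
(h) allowed
(i) allowed
(j) forbidden (ΔL, ΔJ fail)
Total allowed: 7 of 10.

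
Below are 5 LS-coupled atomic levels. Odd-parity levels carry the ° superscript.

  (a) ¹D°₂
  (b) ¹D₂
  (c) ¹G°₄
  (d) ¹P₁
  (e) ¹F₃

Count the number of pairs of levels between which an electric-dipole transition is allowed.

(a)–(b): allowed.
(a)–(c): forbidden (parity, ΔL, ΔJ).
(a)–(d): allowed.
(a)–(e): allowed.
(b)–(c): forbidden (ΔL, ΔJ).
(b)–(d): forbidden (parity).
(b)–(e): forbidden (parity).
(c)–(d): forbidden (ΔL, ΔJ).
(c)–(e): allowed.
(d)–(e): forbidden (parity, ΔL, ΔJ).
Allowed pairs: 4 of 10.

4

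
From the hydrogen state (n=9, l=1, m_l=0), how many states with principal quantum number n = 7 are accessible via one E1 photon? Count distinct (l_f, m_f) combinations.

4

E1 requires Δl = ±1, so l_f ∈ {0, 2}; with 0 ≤ l_f ≤ n_f−1 = 6, the allowed l_f values are {0, 2}.
For l_f = 0: m_f ∈ {m_i−1, m_i, m_i+1} ∩ [−0, 0] = {0} → 1 state.
For l_f = 2: m_f ∈ {m_i−1, m_i, m_i+1} ∩ [−2, 2] = {-1, 0, 1} → 3 states.
Total: 4.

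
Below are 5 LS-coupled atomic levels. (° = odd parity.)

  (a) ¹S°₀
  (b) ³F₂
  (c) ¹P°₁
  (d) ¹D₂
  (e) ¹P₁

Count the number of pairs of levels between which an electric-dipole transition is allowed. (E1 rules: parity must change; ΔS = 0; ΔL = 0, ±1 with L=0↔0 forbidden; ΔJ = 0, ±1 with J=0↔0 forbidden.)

3

(a)–(b): forbidden (ΔS, ΔL, ΔJ).
(a)–(c): forbidden (parity).
(a)–(d): forbidden (ΔL, ΔJ).
(a)–(e): allowed.
(b)–(c): forbidden (ΔS, ΔL).
(b)–(d): forbidden (parity, ΔS).
(b)–(e): forbidden (parity, ΔS, ΔL).
(c)–(d): allowed.
(c)–(e): allowed.
(d)–(e): forbidden (parity).
Allowed pairs: 3 of 10.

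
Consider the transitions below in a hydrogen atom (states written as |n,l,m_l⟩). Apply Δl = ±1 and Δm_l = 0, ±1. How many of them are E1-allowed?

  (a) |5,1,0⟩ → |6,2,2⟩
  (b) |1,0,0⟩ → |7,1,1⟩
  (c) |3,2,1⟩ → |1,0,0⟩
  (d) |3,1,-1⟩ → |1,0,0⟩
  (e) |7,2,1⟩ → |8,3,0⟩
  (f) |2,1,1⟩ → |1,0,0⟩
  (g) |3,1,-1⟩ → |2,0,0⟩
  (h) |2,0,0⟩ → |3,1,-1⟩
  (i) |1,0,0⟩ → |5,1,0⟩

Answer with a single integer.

(a) forbidden — Δm_l = +2 (E1 requires Δm_l = 0, ±1)
(b) allowed
(c) forbidden — Δl = -2 (E1 requires Δl = ±1)
(d) allowed
(e) allowed
(f) allowed
(g) allowed
(h) allowed
(i) allowed
Total allowed: 7 of 9.

7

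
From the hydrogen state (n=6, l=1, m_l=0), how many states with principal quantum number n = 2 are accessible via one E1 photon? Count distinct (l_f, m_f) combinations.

1

E1 requires Δl = ±1, so l_f ∈ {0, 2}; with 0 ≤ l_f ≤ n_f−1 = 1, the allowed l_f values are {0}.
For l_f = 0: m_f ∈ {m_i−1, m_i, m_i+1} ∩ [−0, 0] = {0} → 1 state.
Total: 1.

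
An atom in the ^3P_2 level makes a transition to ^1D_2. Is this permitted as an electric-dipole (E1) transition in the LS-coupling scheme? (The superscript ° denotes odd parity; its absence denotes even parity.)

ΔJ = 0, ±1 (not J=0↔0): J: 2 → 2, ΔJ = +0 — passes.
ΔS = 0: S: 1 → 0 — fails.
ΔL = 0, ±1 (not L=0↔0): L: 1 → 2, ΔL = +1 — passes.
Parity must change: even → even — fails.
Rule(s) violated: parity, ΔS.

forbidden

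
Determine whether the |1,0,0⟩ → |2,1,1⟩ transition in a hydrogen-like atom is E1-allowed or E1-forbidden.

l: 0 → 1 (Δl = +1). Δl = ±1 ok.
Δm_l = 1 − (0) = +1. E1 requires Δm_l = 0, ±1: ok.
All E1 selection rules are satisfied.

allowed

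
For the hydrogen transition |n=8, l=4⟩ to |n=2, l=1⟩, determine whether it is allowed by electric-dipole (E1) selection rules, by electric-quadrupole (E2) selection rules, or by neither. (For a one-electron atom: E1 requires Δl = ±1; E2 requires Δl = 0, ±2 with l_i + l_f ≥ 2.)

neither

Δl = 1 − 4 = -3; l_i + l_f = 5.
E1 (Δl = ±1): not satisfied.
E2 (Δl = 0,±2, l_i+l_f ≥ 2): not satisfied.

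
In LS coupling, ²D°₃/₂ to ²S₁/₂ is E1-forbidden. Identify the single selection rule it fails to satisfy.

Parity must change: odd → even — passes.
ΔS = 0: S: 1/2 → 1/2 — passes.
ΔL = 0, ±1 (not L=0↔0): L: 2 → 0, ΔL = -2 — fails.
ΔJ = 0, ±1 (not J=0↔0): J: 3/2 → 1/2, ΔJ = -1 — passes.

the ΔL = 0, ±1 rule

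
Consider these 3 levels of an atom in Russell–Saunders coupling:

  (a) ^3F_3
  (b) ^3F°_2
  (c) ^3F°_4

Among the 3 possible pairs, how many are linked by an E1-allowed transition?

(a)–(b): allowed.
(a)–(c): allowed.
(b)–(c): forbidden (parity, ΔJ).
Allowed pairs: 2 of 3.

2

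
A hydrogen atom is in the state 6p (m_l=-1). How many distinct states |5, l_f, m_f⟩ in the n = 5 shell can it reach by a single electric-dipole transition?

4

E1 requires Δl = ±1, so l_f ∈ {0, 2}; with 0 ≤ l_f ≤ n_f−1 = 4, the allowed l_f values are {0, 2}.
For l_f = 0: m_f ∈ {m_i−1, m_i, m_i+1} ∩ [−0, 0] = {0} → 1 state.
For l_f = 2: m_f ∈ {m_i−1, m_i, m_i+1} ∩ [−2, 2] = {-2, -1, 0} → 3 states.
Total: 4.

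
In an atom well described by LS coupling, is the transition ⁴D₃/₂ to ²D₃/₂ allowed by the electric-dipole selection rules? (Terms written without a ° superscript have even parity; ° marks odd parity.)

forbidden

Reading off the term symbols: S 3/2→1/2, L 2→2, J 3/2→3/2, parity even→even.
Parity must change: even → even — fails.
ΔS = 0: S: 3/2 → 1/2 — fails.
ΔL = 0, ±1 (not L=0↔0): L: 2 → 2, ΔL = +0 — passes.
ΔJ = 0, ±1 (not J=0↔0): J: 3/2 → 3/2, ΔJ = +0 — passes.
Rule(s) violated: parity, ΔS.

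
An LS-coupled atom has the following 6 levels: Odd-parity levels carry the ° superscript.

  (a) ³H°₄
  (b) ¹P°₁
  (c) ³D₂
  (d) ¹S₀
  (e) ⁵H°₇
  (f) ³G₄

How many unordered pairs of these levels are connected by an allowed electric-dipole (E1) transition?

2

(a)–(b): forbidden (parity, ΔS, ΔL, ΔJ).
(a)–(c): forbidden (ΔL, ΔJ).
(a)–(d): forbidden (ΔS, ΔL, ΔJ).
(a)–(e): forbidden (parity, ΔS, ΔJ).
(a)–(f): allowed.
(b)–(c): forbidden (ΔS).
(b)–(d): allowed.
(b)–(e): forbidden (parity, ΔS, ΔL, ΔJ).
(b)–(f): forbidden (ΔS, ΔL, ΔJ).
(c)–(d): forbidden (parity, ΔS, ΔL, ΔJ).
(c)–(e): forbidden (ΔS, ΔL, ΔJ).
(c)–(f): forbidden (parity, ΔL, ΔJ).
(d)–(e): forbidden (ΔS, ΔL, ΔJ).
(d)–(f): forbidden (parity, ΔS, ΔL, ΔJ).
(e)–(f): forbidden (ΔS, ΔJ).
Allowed pairs: 2 of 15.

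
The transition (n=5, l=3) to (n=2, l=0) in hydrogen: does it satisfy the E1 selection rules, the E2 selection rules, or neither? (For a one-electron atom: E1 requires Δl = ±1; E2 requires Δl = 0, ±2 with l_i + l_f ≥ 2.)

neither

Δl = 0 − 3 = -3; l_i + l_f = 3.
E1 (Δl = ±1): not satisfied.
E2 (Δl = 0,±2, l_i+l_f ≥ 2): not satisfied.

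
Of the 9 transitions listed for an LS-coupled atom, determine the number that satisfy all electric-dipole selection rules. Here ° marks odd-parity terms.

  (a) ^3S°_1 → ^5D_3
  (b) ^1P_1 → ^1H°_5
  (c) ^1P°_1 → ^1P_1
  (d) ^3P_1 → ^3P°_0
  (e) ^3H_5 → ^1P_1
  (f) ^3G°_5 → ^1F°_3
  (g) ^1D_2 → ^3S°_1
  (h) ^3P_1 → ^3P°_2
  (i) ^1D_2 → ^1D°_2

4

(a) forbidden (ΔS, ΔL, ΔJ fail)
(b) forbidden (ΔL, ΔJ fail)
(c) allowed
(d) allowed
(e) forbidden (parity, ΔS, ΔL, ΔJ fail)
(f) forbidden (parity, ΔS, ΔJ fail)
(g) forbidden (ΔS, ΔL fail)
(h) allowed
(i) allowed
Total allowed: 4 of 9.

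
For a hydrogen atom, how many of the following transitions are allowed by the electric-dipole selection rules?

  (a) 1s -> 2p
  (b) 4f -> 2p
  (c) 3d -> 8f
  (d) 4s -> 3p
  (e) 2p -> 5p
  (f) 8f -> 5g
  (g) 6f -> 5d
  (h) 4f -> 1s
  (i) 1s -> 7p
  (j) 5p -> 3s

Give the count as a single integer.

7

(a) allowed
(b) forbidden — Δl = -2 (E1 requires Δl = ±1)
(c) allowed
(d) allowed
(e) forbidden — Δl = +0 (E1 requires Δl = ±1)
(f) allowed
(g) allowed
(h) forbidden — Δl = -3 (E1 requires Δl = ±1)
(i) allowed
(j) allowed
Total allowed: 7 of 10.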